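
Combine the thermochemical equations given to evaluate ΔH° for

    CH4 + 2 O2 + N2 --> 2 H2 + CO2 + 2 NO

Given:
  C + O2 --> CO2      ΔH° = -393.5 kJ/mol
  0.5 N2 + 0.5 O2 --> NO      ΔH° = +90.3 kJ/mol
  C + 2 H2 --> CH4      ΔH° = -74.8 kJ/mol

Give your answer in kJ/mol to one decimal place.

ΔH° = -138.1 kJ/mol

equation 1 as written (CO2 already on the product side): -393.5 kJ/mol
equation 2 × 2 (×2 to match 2 NO in the target): (2)·(+90.3) = +180.6 kJ/mol
equation 3 reversed (CH4 must end up as a reactant): +74.8 kJ/mol
Since enthalpy is a state function, ΔH° = (1)·(-393.5) + (2)·(+90.3) + (-1)·(-74.8) = -138.1 kJ/mol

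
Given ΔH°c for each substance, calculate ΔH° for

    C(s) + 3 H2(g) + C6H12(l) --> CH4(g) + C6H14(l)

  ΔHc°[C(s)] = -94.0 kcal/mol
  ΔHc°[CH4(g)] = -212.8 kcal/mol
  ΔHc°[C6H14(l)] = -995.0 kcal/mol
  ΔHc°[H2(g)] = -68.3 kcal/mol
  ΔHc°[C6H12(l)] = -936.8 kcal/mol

With combustion enthalpies, reactants minus products:
= [1·(-94.0) + 3·(-68.3) + 1·(-936.8)] − [1·(-212.8) + 1·(-995.0)]
= -27.9 kcal/mol

ΔH° = -27.9 kcal/mol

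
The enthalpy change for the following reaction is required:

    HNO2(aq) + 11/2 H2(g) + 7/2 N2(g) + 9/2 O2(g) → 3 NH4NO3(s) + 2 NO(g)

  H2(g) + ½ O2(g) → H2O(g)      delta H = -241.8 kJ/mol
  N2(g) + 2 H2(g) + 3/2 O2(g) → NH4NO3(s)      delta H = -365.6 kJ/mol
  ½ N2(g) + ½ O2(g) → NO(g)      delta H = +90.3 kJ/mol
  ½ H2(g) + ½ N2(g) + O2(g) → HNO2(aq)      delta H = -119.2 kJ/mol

equation 1: not needed.
equation 2 × 3: (3)·(-365.6) = -1096.8 kJ/mol
equation 3 × 2: (2)·(+90.3) = +180.6 kJ/mol
equation 4 reversed: +119.2 kJ/mol
Combining the equations, delta H = (3)·(-365.6) + (2)·(+90.3) + (-1)·(-119.2) = -797.0 kJ/mol

delta H = -797.0 kJ/mol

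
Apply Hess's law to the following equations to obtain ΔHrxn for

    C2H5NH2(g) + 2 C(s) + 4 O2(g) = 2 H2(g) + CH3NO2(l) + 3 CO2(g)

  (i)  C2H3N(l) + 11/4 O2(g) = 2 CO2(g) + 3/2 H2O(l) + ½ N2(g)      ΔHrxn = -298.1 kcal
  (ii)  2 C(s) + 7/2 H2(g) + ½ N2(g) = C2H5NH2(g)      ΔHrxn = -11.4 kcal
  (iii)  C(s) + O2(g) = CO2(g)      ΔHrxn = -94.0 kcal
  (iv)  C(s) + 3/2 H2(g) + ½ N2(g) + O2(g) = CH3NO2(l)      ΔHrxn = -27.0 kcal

ΔHrxn = -297.6 kcal

(i): not needed (H2O(l) appears nowhere else).
(ii) reversed (reverse to put C2H5NH2(g) on the reactant side): +11.4 kcal
(iii) × 3: (3)·(-94.0) = -282.0 kcal
(iv) as written (CH3NO2(l) already on the product side): -27.0 kcal
ΔHrxn = (-1)·(-11.4) + (3)·(-94.0) + (1)·(-27.0) = -297.6 kcal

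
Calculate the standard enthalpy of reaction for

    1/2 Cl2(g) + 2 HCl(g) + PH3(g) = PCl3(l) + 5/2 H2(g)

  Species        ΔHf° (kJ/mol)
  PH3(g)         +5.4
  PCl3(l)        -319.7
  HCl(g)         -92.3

ΔH°rxn = Σ nΔHf°(products) − Σ nΔHf°(reactants).
Products: 1·(-319.7) + 5/2·(+0.0) = -319.7
Reactants: 1/2·(+0.0) + 2·(-92.3) + 1·(+5.4) = -179.2
ΔH_rxn = (-319.7) − (-179.2) = -140.5 kJ/mol

ΔH_rxn = -140.5 kJ/mol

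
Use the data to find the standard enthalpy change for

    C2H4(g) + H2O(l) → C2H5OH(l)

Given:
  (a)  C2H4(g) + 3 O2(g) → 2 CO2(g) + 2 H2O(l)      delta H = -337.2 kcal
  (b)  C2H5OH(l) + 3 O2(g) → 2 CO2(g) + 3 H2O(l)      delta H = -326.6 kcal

delta H = -10.6 kcal

(a) as written: -337.2 kcal
(b) reversed: +326.6 kcal
Summing the manipulated equations, delta H = (-337.2) + (+326.6) = -10.6 kcal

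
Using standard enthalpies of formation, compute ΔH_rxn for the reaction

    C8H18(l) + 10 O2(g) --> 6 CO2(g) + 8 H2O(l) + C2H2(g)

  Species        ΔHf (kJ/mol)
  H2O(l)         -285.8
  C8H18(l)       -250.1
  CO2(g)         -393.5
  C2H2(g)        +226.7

ΔH_rxn = -4170.6 kJ/mol

Products: 6·(-393.5) + 8·(-285.8) + 1·(+226.7) = -4420.7
Reactants: 1·(-250.1) + 10·(+0.0) = -250.1
ΔH_rxn = (-4420.7) − (-250.1) = -4170.6 kJ/mol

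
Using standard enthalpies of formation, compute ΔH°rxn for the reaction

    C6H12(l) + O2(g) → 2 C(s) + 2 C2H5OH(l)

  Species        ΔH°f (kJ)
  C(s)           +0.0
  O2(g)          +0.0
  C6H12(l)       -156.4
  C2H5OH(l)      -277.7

Products: 2·(+0.0) + 2·(-277.7) = -555.4
Reactants: 1·(-156.4) + 1·(+0.0) = -156.4
ΔH°rxn = (-555.4) − (-156.4) = -399.0 kJ

ΔH°rxn = -399.0 kJ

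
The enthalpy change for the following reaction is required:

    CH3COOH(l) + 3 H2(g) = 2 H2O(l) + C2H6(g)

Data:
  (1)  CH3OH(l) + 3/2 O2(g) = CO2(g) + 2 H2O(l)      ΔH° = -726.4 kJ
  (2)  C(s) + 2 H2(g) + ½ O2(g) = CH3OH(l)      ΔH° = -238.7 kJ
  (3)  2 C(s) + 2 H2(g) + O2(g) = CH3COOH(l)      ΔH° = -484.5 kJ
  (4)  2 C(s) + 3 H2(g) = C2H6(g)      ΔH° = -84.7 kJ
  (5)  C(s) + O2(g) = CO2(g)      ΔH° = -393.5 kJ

ΔH° = -171.8 kJ

(1) as written: -726.4 kJ
(2) as written: -238.7 kJ
(3) reversed: +484.5 kJ
(4) as written: -84.7 kJ
(5) reversed: +393.5 kJ
By Hess's law, ΔH° = (1)·(-726.4) + (1)·(-238.7) + (-1)·(-484.5) + (1)·(-84.7) + (-1)·(-393.5) = -171.8 kJ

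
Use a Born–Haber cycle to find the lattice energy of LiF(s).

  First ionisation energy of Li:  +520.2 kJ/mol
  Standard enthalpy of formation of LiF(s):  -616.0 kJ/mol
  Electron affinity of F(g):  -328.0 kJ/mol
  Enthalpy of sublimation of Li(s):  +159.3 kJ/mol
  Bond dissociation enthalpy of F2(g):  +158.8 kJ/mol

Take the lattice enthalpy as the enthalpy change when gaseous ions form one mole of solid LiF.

U = -1046.9 kJ/mol

ΔHf° = 1·ΔHsub + 1·(ΣIE) + 1/2·D(F2) + 1·EA + U
-616.0 = 1·(+159.3) + 1·(+520.2) + 1/2·(+158.8) + 1·(-328.0) + U
U = -616.0 − (+430.9) = -1046.9 kJ/mol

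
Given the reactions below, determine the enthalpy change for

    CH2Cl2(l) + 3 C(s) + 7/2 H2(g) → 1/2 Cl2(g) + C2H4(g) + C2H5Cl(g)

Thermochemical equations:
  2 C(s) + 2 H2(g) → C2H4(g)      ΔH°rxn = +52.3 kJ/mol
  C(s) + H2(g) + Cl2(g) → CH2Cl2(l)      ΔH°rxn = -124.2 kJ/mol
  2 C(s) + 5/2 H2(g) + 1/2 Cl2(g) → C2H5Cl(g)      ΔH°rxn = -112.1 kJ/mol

ΔH°rxn = 64.4 kJ/mol

equation 1 as written (C2H4(g) already on the product side): +52.3 kJ/mol
equation 2 reversed (CH2Cl2(l) must end up as a reactant): +124.2 kJ/mol
equation 3 as written (C2H5Cl(g) already on the product side): -112.1 kJ/mol
Since enthalpy is a state function, ΔH°rxn = (+52.3) + (+124.2) + (-112.1) = 64.4 kJ/mol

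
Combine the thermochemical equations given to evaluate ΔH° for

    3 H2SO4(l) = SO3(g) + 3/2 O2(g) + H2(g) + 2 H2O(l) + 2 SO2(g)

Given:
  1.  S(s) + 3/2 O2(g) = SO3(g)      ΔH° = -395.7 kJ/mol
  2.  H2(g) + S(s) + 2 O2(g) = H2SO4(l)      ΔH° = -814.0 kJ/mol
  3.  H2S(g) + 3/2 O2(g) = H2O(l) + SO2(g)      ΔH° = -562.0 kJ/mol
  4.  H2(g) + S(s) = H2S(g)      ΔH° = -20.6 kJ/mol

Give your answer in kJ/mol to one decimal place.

ΔH° = 881.1 kJ/mol

eq. 1 as written: -395.7 kJ/mol
eq. 2 reversed and × 3: (-3)·(-814.0) = +2442.0 kJ/mol
eq. 3 × 2: (2)·(-562.0) = -1124.0 kJ/mol
eq. 4 × 2: (2)·(-20.6) = -41.2 kJ/mol
Since enthalpy is a state function, ΔH° = (1)·(-395.7) + (-3)·(-814.0) + (2)·(-562.0) + (2)·(-20.6) = 881.1 kJ/mol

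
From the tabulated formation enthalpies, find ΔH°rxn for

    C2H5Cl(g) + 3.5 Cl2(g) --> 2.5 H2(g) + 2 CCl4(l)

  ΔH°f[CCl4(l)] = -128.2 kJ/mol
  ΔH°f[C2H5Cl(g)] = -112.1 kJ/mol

ΔH°rxn = -144.3 kJ/mol

ΔH°rxn = Σ nΔHf°(products) − Σ nΔHf°(reactants).
Products: 5/2·(+0.0) + 2·(-128.2) = -256.4
Reactants: 1·(-112.1) + 7/2·(+0.0) = -112.1
ΔH°rxn = (-256.4) − (-112.1) = -144.3 kJ/mol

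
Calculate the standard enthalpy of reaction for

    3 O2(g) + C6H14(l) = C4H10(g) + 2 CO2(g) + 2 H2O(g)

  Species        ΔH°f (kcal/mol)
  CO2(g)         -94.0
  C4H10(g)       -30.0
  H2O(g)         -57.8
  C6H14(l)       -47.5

ΔH_rxn = -286.1 kcal/mol

Products: 1·(-30.0) + 2·(-94.0) + 2·(-57.8) = -333.6
Reactants: 3·(+0.0) + 1·(-47.5) = -47.5
ΔH_rxn = (-333.6) − (-47.5) = -286.1 kcal/mol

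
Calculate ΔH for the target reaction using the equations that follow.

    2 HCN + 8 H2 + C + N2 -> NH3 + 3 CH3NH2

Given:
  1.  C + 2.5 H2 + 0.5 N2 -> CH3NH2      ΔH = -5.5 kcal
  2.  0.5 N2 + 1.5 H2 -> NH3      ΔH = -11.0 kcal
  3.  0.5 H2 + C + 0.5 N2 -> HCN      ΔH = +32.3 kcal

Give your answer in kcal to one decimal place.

ΔH = -92.1 kcal

eq. 1 × 3: (3)·(-5.5) = -16.5 kcal
eq. 2 as written: -11.0 kcal
eq. 3 reversed and × 2: (-2)·(+32.3) = -64.6 kcal
Combining the equations, ΔH = (3)·(-5.5) + (1)·(-11.0) + (-2)·(+32.3) = -92.1 kcal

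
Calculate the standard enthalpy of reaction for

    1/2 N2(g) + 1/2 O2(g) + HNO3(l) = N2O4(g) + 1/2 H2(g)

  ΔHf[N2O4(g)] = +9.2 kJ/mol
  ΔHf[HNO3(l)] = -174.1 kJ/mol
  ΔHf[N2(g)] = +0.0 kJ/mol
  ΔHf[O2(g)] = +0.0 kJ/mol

ΔH_rxn = 183.3 kJ/mol

Products: 1·(+9.2) + 1/2·(+0.0) = +9.2
Reactants: 1/2·(+0.0) + 1/2·(+0.0) + 1·(-174.1) = -174.1
ΔH_rxn = (+9.2) − (-174.1) = 183.3 kJ/mol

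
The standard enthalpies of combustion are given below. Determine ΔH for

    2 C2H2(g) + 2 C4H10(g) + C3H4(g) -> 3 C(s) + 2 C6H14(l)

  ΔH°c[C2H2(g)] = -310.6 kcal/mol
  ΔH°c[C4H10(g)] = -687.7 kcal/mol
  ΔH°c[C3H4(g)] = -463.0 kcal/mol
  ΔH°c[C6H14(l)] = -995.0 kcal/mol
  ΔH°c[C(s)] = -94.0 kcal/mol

ΔH = -187.6 kcal/mol

Using ΔH = Σ nΔHc°(reactants) − Σ nΔHc°(products):
= [2·(-310.6) + 2·(-687.7) + 1·(-463.0)] − [3·(-94.0) + 2·(-995.0)]
= -187.6 kcal/mol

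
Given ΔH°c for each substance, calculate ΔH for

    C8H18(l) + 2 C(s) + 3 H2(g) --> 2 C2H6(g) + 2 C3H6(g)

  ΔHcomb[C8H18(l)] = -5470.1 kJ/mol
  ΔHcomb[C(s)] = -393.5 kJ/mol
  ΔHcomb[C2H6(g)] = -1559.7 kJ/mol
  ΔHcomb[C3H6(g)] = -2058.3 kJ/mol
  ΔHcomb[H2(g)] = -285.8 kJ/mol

ΔH = 121.5 kJ/mol

Using ΔH = Σ nΔHc°(reactants) − Σ nΔHc°(products):
= [1·(-5470.1) + 2·(-393.5) + 3·(-285.8)] − [2·(-1559.7) + 2·(-2058.3)]
= 121.5 kJ/mol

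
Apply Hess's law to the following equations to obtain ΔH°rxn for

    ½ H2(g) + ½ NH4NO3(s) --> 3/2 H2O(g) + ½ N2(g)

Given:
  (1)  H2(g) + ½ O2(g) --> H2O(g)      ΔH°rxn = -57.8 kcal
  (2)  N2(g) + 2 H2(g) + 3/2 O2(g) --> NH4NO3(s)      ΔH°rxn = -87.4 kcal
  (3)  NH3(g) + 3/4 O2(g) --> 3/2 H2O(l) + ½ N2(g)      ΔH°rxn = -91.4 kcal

(1) × 3/2 (×3/2 to match 3/2 H2O(g) in the target): (3/2)·(-57.8) = -86.7 kcal
(2) reversed and × 1/2 (reverse to put NH4NO3(s) on the reactant side; scale by 1/2 for the 1/2 NH4NO3(s)): (-1/2)·(-87.4) = +43.7 kcal
(3): not needed (H2O(l) appears nowhere else).
ΔH°rxn = (-86.7) + (+43.7) = -43.0 kcal

ΔH°rxn = -43.0 kcal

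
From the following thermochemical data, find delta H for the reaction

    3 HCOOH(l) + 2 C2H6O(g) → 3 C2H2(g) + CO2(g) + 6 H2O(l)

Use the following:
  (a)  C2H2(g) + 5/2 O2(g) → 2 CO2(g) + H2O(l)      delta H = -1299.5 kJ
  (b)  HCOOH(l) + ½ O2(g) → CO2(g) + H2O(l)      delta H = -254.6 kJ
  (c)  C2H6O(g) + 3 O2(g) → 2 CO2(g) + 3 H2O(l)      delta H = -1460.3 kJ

(a) reversed and × 3 (reverse to put C2H2(g) on the product side; ×3 to match 3 C2H2(g) in the target): (-3)·(-1299.5) = +3898.5 kJ
(b) × 3 (scale by 3 for the 3 HCOOH(l)): (3)·(-254.6) = -763.8 kJ
(c) × 2 (scale by 2 for the 2 C2H6O(g)): (2)·(-1460.3) = -2920.6 kJ
Since enthalpy is a state function, delta H = (-3)·(-1299.5) + (3)·(-254.6) + (2)·(-1460.3) = 214.1 kJ

delta H = 214.1 kJ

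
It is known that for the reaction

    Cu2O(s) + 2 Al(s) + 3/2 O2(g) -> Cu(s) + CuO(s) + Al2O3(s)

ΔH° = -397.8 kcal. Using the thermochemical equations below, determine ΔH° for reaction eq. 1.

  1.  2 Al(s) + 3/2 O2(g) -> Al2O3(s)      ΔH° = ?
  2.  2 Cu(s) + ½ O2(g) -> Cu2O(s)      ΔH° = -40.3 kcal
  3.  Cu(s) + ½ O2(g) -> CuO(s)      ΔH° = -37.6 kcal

ΔH° = -400.5 kcal

eq. 1 as written: contributes x
eq. 2 reversed: +40.3 kcal
eq. 3 as written: -37.6 kcal
-397.8 = (+40.3) + (-37.6) + x
x = (-397.8 − (+2.7)) / (1) = -400.5 kcal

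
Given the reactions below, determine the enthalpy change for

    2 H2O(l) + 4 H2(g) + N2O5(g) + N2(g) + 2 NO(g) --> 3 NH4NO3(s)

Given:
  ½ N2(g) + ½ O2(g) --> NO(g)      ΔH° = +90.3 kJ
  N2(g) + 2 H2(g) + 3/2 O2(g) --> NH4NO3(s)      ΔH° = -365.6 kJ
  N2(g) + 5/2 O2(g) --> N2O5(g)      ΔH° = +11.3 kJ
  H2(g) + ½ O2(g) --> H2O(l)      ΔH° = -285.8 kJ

ΔH° = -717.1 kJ

equation 1 reversed and × 2 (reverse to put NO(g) on the reactant side; ×2 to match 2 NO(g) in the target): (-2)·(+90.3) = -180.6 kJ
equation 2 × 3 (scale by 3 for the 3 NH4NO3(s)): (3)·(-365.6) = -1096.8 kJ
equation 3 reversed (reverse to put N2O5(g) on the reactant side): -11.3 kJ
equation 4 reversed and × 2 (reverse to put H2O(l) on the reactant side; scale by 2 for the 2 H2O(l)): (-2)·(-285.8) = +571.6 kJ
ΔH° = (-180.6) + (-1096.8) + (-11.3) + (+571.6) = -717.1 kJ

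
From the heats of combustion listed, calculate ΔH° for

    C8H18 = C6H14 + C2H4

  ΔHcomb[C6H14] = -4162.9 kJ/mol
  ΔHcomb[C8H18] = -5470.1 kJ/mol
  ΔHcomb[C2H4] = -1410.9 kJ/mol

Using ΔH = Σ nΔHc°(reactants) − Σ nΔHc°(products):
= [1·(-5470.1)] − [1·(-4162.9) + 1·(-1410.9)]
= 103.7 kJ/mol

ΔH° = 103.7 kJ/mol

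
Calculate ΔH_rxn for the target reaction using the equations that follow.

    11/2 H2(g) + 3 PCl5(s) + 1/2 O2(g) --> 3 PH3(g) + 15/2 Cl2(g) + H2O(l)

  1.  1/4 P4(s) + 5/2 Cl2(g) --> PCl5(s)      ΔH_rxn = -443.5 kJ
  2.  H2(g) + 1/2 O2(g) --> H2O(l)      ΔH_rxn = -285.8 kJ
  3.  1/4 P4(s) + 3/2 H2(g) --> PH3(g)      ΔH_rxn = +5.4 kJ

ΔH_rxn = 1060.9 kJ

eq. 1 reversed and × 3 (PCl5(s) must end up as a reactant; ×3 to match 3 PCl5(s) in the target): (-3)·(-443.5) = +1330.5 kJ
eq. 2 as written (H2O(l) already on the product side): -285.8 kJ
eq. 3 × 3 (×3 to match 3 PH3(g) in the target): (3)·(+5.4) = +16.2 kJ
By Hess's law, ΔH_rxn = (+1330.5) + (-285.8) + (+16.2) = 1060.9 kJ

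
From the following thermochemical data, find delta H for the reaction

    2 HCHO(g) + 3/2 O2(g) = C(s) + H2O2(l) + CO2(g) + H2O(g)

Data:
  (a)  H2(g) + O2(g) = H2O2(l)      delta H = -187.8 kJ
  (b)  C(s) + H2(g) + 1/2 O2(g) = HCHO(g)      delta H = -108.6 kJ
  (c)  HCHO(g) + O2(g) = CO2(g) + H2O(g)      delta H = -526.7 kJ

(a) as written (H2O2(l) already on the product side): -187.8 kJ
(b) reversed (reverse to put C(s) on the product side): +108.6 kJ
(c) as written (CO2(g) already on the product side): -526.7 kJ
Combining the equations, delta H = (-187.8) + (+108.6) + (-526.7) = -605.9 kJ

delta H = -605.9 kJ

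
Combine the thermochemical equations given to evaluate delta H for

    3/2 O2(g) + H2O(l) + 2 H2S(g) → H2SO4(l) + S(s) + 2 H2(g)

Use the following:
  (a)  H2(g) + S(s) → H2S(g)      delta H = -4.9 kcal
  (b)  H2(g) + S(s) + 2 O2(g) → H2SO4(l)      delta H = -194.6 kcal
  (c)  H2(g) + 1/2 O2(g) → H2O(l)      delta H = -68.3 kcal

delta H = -116.5 kcal

(a) reversed and × 2: (-2)·(-4.9) = +9.8 kcal
(b) as written: -194.6 kcal
(c) reversed: +68.3 kcal
delta H = (+9.8) + (-194.6) + (+68.3) = -116.5 kcal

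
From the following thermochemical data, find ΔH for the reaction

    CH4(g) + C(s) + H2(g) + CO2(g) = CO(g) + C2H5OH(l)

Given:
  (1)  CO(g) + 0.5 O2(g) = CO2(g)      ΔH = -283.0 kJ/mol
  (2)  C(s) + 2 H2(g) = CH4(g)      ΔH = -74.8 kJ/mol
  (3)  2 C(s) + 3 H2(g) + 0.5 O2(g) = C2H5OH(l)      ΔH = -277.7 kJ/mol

ΔH = 80.1 kJ/mol

(1) reversed: +283.0 kJ/mol
(2) reversed: +74.8 kJ/mol
(3) as written: -277.7 kJ/mol
Since enthalpy is a state function, ΔH = (-1)·(-283.0) + (-1)·(-74.8) + (1)·(-277.7) = 80.1 kJ/mol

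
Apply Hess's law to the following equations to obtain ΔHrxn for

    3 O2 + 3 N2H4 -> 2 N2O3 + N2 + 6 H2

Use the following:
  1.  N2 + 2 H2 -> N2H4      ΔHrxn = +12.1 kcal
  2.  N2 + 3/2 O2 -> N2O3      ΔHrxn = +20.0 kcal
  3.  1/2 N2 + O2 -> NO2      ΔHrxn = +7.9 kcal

ΔHrxn = 3.7 kcal

eq. 1 reversed and × 3 (reverse to put N2H4 on the reactant side; ×3 to match 3 N2H4 in the target): (-3)·(+12.1) = -36.3 kcal
eq. 2 × 2 (×2 to match 2 N2O3 in the target): (2)·(+20.0) = +40.0 kcal
eq. 3: not needed (NO2 appears nowhere else).
By Hess's law, ΔHrxn = (-36.3) + (+40.0) = 3.7 kcal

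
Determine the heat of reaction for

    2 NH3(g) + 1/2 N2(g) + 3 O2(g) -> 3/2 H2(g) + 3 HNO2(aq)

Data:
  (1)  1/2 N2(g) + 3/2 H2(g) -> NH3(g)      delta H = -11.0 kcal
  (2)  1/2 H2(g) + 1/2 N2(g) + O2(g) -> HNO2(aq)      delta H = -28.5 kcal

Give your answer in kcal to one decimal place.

(1) reversed and × 2: (-2)·(-11.0) = +22.0 kcal
(2) × 3: (3)·(-28.5) = -85.5 kcal
Summing the manipulated equations, delta H = (-2)·(-11.0) + (3)·(-28.5) = -63.5 kcal

delta H = -63.5 kcal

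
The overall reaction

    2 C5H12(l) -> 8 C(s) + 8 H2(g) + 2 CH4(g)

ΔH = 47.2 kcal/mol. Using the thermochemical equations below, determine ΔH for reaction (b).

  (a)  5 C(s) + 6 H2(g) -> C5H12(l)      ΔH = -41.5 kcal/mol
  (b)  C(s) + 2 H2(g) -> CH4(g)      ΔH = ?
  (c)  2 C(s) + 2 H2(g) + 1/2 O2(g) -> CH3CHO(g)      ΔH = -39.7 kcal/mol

ΔH = -17.9 kcal/mol

(a) reversed and × 2 (C5H12(l) must end up as a reactant; ×2 to match 2 C5H12(l) in the target): (-2)·(-41.5) = +83.0 kcal/mol
(b) × 2 (×2 to match 2 CH4(g) in the target): contributes 2·x
(c): not needed (CH3CHO(g) appears nowhere else).
+47.2 = (+83.0) + 2·x
x = (+47.2 − (+83.0)) / (2) = -17.9 kcal/mol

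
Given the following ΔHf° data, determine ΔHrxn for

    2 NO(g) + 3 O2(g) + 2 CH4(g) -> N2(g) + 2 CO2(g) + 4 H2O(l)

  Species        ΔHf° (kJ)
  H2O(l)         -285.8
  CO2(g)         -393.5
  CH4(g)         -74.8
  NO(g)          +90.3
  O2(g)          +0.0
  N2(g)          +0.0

ΔHrxn = -1961.2 kJ

Products: 1·(+0.0) + 2·(-393.5) + 4·(-285.8) = -1930.2
Reactants: 2·(+90.3) + 3·(+0.0) + 2·(-74.8) = +31.0
ΔHrxn = (-1930.2) − (+31.0) = -1961.2 kJ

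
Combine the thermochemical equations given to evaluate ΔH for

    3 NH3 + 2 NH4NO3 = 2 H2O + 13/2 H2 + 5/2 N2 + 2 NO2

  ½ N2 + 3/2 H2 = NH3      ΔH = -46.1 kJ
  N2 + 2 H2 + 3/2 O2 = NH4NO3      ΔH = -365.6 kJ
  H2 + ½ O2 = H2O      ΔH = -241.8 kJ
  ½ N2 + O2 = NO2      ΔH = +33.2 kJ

equation 1 reversed and × 3: (-3)·(-46.1) = +138.3 kJ
equation 2 reversed and × 2: (-2)·(-365.6) = +731.2 kJ
equation 3 × 2: (2)·(-241.8) = -483.6 kJ
equation 4 × 2: (2)·(+33.2) = +66.4 kJ
Combining the equations, ΔH = (-3)·(-46.1) + (-2)·(-365.6) + (2)·(-241.8) + (2)·(+33.2) = 452.3 kJ

ΔH = 452.3 kJ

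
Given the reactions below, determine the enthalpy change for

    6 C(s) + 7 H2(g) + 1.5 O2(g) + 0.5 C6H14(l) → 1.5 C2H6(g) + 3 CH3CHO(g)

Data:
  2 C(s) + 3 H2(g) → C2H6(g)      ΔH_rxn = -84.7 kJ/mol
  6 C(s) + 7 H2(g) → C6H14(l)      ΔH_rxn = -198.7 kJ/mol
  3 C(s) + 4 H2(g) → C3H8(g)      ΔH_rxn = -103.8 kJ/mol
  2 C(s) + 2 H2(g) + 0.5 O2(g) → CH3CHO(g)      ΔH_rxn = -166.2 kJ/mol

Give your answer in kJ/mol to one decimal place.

ΔH_rxn = -526.3 kJ/mol

equation 1 × 3/2: (3/2)·(-84.7) = -127.05 kJ/mol
equation 2 reversed and × 1/2: (-1/2)·(-198.7) = +99.35 kJ/mol
equation 3: not needed.
equation 4 × 3: (3)·(-166.2) = -498.6 kJ/mol
ΔH_rxn = (3/2)·(-84.7) + (-1/2)·(-198.7) + (3)·(-166.2) = -526.3 kJ/mol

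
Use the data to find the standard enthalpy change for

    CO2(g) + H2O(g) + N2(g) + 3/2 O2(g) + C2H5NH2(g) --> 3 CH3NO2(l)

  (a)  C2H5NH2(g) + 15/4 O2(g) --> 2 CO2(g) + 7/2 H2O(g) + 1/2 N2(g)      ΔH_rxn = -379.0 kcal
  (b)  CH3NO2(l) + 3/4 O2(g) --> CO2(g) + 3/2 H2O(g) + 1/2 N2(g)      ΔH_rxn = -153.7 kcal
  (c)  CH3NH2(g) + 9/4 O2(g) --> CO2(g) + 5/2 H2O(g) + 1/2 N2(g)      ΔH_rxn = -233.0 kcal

ΔH_rxn = 82.1 kcal

(a) as written: -379.0 kcal
(b) reversed and × 3: (-3)·(-153.7) = +461.1 kcal
(c): not needed.
ΔH_rxn = (1)·(-379.0) + (-3)·(-153.7) = 82.1 kcal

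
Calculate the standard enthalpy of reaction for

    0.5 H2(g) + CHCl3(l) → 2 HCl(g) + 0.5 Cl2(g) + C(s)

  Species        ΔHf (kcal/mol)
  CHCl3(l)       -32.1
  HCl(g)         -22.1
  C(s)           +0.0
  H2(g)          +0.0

Products: 2·(-22.1) + 1/2·(+0.0) + 1·(+0.0) = -44.2
Reactants: 1/2·(+0.0) + 1·(-32.1) = -32.1
ΔH° = (-44.2) − (-32.1) = -12.1 kcal/mol

ΔH° = -12.1 kcal/mol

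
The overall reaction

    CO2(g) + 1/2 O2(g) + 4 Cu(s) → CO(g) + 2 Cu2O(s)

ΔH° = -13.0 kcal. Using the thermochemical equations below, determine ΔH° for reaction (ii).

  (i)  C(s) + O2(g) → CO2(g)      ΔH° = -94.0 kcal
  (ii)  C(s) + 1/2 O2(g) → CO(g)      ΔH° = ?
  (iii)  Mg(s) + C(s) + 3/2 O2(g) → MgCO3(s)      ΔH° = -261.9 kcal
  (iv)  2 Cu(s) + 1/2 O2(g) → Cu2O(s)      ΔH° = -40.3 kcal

ΔH° = -26.4 kcal

(i) reversed (CO2(g) must end up as a reactant): +94.0 kcal
(ii) as written (CO(g) already on the product side): contributes x
(iii): not needed (Mg(s) appears nowhere else).
(iv) × 2 (scale by 2 for the 2 Cu2O(s)): (2)·(-40.3) = -80.6 kcal
-13.0 = (+94.0) + (-80.6) + x
x = (-13.0 − (+13.4)) / (1) = -26.4 kcal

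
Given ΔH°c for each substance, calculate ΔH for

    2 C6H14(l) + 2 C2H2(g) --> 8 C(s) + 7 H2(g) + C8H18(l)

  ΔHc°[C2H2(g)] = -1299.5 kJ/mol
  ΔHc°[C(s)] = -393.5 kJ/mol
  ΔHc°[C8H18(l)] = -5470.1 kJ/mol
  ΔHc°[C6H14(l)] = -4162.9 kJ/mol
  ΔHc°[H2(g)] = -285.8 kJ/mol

ΔH = -306.1 kJ/mol

With combustion enthalpies, reactants minus products:
= [2·(-4162.9) + 2·(-1299.5)] − [8·(-393.5) + 7·(-285.8) + 1·(-5470.1)]
= -306.1 kJ/mol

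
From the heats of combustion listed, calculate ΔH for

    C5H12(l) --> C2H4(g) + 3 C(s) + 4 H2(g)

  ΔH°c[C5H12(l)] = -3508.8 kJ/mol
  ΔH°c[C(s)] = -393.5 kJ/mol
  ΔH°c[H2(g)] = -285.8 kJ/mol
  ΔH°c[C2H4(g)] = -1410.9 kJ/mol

ΔH = 225.8 kJ/mol

Using ΔH = Σ nΔHc°(reactants) − Σ nΔHc°(products):
= [1·(-3508.8)] − [1·(-1410.9) + 3·(-393.5) + 4·(-285.8)]
= 225.8 kJ/mol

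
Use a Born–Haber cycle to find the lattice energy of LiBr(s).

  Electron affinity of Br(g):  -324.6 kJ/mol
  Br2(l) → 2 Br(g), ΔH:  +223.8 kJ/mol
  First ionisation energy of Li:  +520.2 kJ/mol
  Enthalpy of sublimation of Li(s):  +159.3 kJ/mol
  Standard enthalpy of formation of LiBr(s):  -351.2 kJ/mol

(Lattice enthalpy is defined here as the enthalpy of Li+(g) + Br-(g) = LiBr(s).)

U = -818.0 kJ/mol

ΔHf° = 1·ΔHsub + 1·(ΣIE) + 1/2·D(Br2) + 1·EA + U
-351.2 = 1·(+159.3) + 1·(+520.2) + 1/2·(+223.8) + 1·(-324.6) + U
U = -351.2 − (+466.8) = -818.0 kJ/mol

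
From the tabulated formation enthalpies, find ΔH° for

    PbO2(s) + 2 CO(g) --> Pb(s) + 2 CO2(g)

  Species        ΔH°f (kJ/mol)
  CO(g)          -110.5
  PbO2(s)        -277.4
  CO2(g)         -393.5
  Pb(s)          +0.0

Products: 1·(+0.0) + 2·(-393.5) = -787.0
Reactants: 1·(-277.4) + 2·(-110.5) = -498.4
ΔH° = (-787.0) − (-498.4) = -288.6 kJ/mol

ΔH° = -288.6 kJ/mol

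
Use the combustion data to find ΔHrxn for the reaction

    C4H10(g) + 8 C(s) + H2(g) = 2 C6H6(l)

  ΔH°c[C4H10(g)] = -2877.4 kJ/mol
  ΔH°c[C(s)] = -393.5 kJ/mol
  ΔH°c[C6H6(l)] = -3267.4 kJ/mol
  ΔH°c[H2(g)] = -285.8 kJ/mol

With combustion enthalpies, reactants minus products:
= [1·(-2877.4) + 8·(-393.5) + 1·(-285.8)] − [2·(-3267.4)]
= 223.6 kJ/mol

ΔHrxn = 223.6 kJ/mol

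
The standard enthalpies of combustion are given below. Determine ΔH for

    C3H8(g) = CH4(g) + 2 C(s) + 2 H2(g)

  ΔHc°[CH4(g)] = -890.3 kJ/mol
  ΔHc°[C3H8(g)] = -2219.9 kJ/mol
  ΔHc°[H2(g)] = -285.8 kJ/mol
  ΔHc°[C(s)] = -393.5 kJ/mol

ΔH = 29.0 kJ/mol

With combustion enthalpies, reactants minus products:
= [1·(-2219.9)] − [1·(-890.3) + 2·(-393.5) + 2·(-285.8)]
= 29.0 kJ/mol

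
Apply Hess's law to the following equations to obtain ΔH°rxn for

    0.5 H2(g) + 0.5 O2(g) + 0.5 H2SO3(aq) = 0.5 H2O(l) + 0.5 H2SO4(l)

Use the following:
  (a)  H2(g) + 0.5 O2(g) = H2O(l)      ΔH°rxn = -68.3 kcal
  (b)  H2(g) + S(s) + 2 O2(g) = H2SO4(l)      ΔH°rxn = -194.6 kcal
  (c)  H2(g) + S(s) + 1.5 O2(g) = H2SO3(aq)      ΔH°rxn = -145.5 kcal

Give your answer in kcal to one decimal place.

(a) × 1/2: (1/2)·(-68.3) = -34.15 kcal
(b) × 1/2: (1/2)·(-194.6) = -97.3 kcal
(c) reversed and × 1/2: (-1/2)·(-145.5) = +72.75 kcal
Since enthalpy is a state function, ΔH°rxn = (-34.15) + (-97.3) + (+72.75) = -58.7 kcal

ΔH°rxn = -58.7 kcal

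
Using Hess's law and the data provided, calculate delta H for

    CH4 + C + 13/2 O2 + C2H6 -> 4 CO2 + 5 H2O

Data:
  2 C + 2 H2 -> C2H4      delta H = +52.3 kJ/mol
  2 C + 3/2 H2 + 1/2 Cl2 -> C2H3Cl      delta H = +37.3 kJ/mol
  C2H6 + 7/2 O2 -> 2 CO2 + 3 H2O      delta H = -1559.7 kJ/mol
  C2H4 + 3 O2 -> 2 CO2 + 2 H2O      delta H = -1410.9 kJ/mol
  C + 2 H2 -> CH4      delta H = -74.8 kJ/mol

delta H = -2843.5 kJ/mol

equation 1 as written: +52.3 kJ/mol
equation 2: not needed.
equation 3 as written: -1559.7 kJ/mol
equation 4 as written: -1410.9 kJ/mol
equation 5 reversed: +74.8 kJ/mol
Combining the equations, delta H = (+52.3) + (-1559.7) + (-1410.9) + (+74.8) = -2843.5 kJ/mol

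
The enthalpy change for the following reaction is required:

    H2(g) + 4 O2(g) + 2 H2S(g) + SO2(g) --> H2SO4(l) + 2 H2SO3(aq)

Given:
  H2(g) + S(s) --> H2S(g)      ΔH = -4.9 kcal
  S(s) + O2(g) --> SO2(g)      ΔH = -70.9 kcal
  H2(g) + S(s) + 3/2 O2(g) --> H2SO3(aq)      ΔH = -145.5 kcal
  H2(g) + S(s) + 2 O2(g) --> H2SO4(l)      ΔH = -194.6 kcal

ΔH = -404.9 kcal

equation 1 reversed and × 2 (reverse to put H2S(g) on the reactant side; scale by 2 for the 2 H2S(g)): (-2)·(-4.9) = +9.8 kcal
equation 2 reversed (reverse to put SO2(g) on the reactant side): +70.9 kcal
equation 3 × 2 (×2 to match 2 H2SO3(aq) in the target): (2)·(-145.5) = -291.0 kcal
equation 4 as written (H2SO4(l) already on the product side): -194.6 kcal
ΔH = (+9.8) + (+70.9) + (-291.0) + (-194.6) = -404.9 kcal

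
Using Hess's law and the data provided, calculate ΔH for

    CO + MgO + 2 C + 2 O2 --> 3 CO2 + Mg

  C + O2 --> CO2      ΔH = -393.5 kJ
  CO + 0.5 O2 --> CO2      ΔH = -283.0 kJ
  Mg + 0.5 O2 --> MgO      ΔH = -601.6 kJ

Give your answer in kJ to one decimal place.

equation 1 × 2: (2)·(-393.5) = -787.0 kJ
equation 2 as written: -283.0 kJ
equation 3 reversed: +601.6 kJ
Combining the equations, ΔH = (2)·(-393.5) + (1)·(-283.0) + (-1)·(-601.6) = -468.4 kJ

ΔH = -468.4 kJ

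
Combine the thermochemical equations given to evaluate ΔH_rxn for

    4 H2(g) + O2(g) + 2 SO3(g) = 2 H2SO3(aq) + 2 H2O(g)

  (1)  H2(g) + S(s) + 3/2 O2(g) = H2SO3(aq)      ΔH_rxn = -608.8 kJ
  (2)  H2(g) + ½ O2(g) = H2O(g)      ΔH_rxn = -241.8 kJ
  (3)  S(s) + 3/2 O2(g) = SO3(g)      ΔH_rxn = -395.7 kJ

ΔH_rxn = -909.8 kJ

(1) × 2 (scale by 2 for the 2 H2SO3(aq)): (2)·(-608.8) = -1217.6 kJ
(2) × 2 (scale by 2 for the 2 H2O(g)): (2)·(-241.8) = -483.6 kJ
(3) reversed and × 2 (reverse to put SO3(g) on the reactant side; scale by 2 for the 2 SO3(g)): (-2)·(-395.7) = +791.4 kJ
Since enthalpy is a state function, ΔH_rxn = (-1217.6) + (-483.6) + (+791.4) = -909.8 kJ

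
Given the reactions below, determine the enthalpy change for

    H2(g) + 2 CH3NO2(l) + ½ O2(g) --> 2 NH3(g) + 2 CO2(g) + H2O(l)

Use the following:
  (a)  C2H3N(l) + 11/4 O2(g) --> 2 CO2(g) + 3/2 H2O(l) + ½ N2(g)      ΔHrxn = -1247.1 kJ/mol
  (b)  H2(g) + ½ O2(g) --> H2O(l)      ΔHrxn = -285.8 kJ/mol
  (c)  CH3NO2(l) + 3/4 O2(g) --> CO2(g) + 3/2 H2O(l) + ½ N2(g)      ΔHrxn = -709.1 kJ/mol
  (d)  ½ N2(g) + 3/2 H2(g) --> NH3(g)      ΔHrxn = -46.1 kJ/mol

ΔHrxn = -938.8 kJ/mol

(a): not needed.
(b) reversed and × 2: (-2)·(-285.8) = +571.6 kJ/mol
(c) × 2: (2)·(-709.1) = -1418.2 kJ/mol
(d) × 2: (2)·(-46.1) = -92.2 kJ/mol
ΔHrxn = (+571.6) + (-1418.2) + (-92.2) = -938.8 kJ/mol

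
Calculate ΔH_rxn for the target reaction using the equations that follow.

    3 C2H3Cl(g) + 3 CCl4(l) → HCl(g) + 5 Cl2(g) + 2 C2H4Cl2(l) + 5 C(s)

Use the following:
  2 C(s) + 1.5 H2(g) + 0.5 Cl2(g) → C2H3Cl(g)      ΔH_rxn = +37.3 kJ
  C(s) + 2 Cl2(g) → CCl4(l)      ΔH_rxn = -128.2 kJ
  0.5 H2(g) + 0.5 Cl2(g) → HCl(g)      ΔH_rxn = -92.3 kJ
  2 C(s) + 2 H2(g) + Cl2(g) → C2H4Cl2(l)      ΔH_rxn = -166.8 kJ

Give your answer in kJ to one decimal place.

ΔH_rxn = -153.2 kJ

equation 1 reversed and × 3 (C2H3Cl(g) must end up as a reactant; scale by 3 for the 3 C2H3Cl(g)): (-3)·(+37.3) = -111.9 kJ
equation 2 reversed and × 3 (reverse to put CCl4(l) on the reactant side; scale by 3 for the 3 CCl4(l)): (-3)·(-128.2) = +384.6 kJ
equation 3 as written (HCl(g) already on the product side): -92.3 kJ
equation 4 × 2 (scale by 2 for the 2 C2H4Cl2(l)): (2)·(-166.8) = -333.6 kJ
Since enthalpy is a state function, ΔH_rxn = (-3)·(+37.3) + (-3)·(-128.2) + (1)·(-92.3) + (2)·(-166.8) = -153.2 kJ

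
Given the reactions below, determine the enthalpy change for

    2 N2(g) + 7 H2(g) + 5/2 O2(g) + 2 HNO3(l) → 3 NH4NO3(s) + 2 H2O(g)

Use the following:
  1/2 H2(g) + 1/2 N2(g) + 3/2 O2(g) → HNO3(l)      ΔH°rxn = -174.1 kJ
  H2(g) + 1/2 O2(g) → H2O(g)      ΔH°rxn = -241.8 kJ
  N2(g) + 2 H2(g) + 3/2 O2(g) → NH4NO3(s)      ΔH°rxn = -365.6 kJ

equation 1 reversed and × 2: (-2)·(-174.1) = +348.2 kJ
equation 2 × 2: (2)·(-241.8) = -483.6 kJ
equation 3 × 3: (3)·(-365.6) = -1096.8 kJ
ΔH°rxn = (-2)·(-174.1) + (2)·(-241.8) + (3)·(-365.6) = -1232.2 kJ

ΔH°rxn = -1232.2 kJ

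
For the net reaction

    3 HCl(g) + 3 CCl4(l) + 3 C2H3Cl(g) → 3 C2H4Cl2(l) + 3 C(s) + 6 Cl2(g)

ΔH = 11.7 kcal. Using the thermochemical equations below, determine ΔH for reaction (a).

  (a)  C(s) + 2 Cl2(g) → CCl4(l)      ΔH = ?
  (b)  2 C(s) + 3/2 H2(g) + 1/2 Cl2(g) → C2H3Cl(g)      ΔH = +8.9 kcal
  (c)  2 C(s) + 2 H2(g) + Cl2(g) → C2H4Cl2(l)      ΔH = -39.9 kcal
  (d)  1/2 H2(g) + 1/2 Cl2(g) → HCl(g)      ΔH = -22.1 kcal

(a) reversed and × 3 (CCl4(l) must end up as a reactant; scale by 3 for the 3 CCl4(l)): contributes −3·x
(b) reversed and × 3 (C2H3Cl(g) must end up as a reactant; ×3 to match 3 C2H3Cl(g) in the target): (-3)·(+8.9) = -26.7 kcal
(c) × 3 (scale by 3 for the 3 C2H4Cl2(l)): (3)·(-39.9) = -119.7 kcal
(d) reversed and × 3 (reverse to put HCl(g) on the reactant side; ×3 to match 3 HCl(g) in the target): (-3)·(-22.1) = +66.3 kcal
+11.7 = (-26.7) + (-119.7) + (+66.3) − 3·x
x = (+11.7 − (-80.1)) / (-3) = -30.6 kcal

ΔH = -30.6 kcal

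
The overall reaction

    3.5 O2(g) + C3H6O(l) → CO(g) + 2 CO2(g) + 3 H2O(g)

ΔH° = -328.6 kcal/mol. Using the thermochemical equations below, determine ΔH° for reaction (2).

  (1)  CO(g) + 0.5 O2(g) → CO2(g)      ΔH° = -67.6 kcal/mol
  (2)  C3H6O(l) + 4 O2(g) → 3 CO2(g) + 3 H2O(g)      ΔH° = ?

(1) reversed: +67.6 kcal/mol
(2) as written: contributes x
-328.6 = (+67.6) + x
x = (-328.6 − (+67.6)) / (1) = -396.2 kcal/mol

ΔH° = -396.2 kcal/mol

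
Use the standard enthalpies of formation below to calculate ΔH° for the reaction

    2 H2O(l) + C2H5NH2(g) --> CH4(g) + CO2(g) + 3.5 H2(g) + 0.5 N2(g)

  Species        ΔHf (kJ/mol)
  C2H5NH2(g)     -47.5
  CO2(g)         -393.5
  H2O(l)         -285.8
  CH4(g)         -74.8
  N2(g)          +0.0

ΔH° = 150.8 kJ/mol

ΔH°rxn = Σ nΔHf°(products) − Σ nΔHf°(reactants).
Products: 1·(-74.8) + 1·(-393.5) + 7/2·(+0.0) + 1/2·(+0.0) = -468.3
Reactants: 2·(-285.8) + 1·(-47.5) = -619.1
ΔH° = (-468.3) − (-619.1) = 150.8 kJ/mol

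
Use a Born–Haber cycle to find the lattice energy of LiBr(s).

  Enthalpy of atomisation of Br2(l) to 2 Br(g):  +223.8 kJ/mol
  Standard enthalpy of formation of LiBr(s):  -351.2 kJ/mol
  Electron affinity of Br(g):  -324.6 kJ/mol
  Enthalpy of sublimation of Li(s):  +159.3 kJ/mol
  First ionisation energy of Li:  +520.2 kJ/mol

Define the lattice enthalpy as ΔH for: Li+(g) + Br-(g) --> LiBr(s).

ΔHf° = 1·ΔHsub + 1·(ΣIE) + 1/2·D(Br2) + 1·EA + U
-351.2 = 1·(+159.3) + 1·(+520.2) + 1/2·(+223.8) + 1·(-324.6) + U
U = -351.2 − (+466.8) = -818.0 kJ/mol

U = -818.0 kJ/mol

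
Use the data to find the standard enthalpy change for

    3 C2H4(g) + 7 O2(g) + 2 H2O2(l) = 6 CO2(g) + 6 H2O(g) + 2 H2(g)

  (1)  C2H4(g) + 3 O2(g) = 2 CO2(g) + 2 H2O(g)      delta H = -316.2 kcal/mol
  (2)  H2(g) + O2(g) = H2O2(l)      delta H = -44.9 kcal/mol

delta H = -858.8 kcal/mol

(1) × 3 (×3 to match 3 C2H4(g) in the target): (3)·(-316.2) = -948.6 kcal/mol
(2) reversed and × 2 (H2O2(l) must end up as a reactant; scale by 2 for the 2 H2O2(l)): (-2)·(-44.9) = +89.8 kcal/mol
delta H = (3)·(-316.2) + (-2)·(-44.9) = -858.8 kcal/mol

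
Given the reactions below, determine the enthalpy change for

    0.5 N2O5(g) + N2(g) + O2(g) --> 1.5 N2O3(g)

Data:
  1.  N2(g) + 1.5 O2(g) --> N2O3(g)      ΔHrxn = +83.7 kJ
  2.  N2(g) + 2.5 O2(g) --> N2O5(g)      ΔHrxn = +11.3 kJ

ΔHrxn = 119.9 kJ

eq. 1 × 3/2 (scale by 3/2 for the 3/2 N2O3(g)): (3/2)·(+83.7) = +125.55 kJ
eq. 2 reversed and × 1/2 (N2O5(g) must end up as a reactant; scale by 1/2 for the 1/2 N2O5(g)): (-1/2)·(+11.3) = -5.65 kJ
ΔHrxn = (3/2)·(+83.7) + (-1/2)·(+11.3) = 119.9 kJ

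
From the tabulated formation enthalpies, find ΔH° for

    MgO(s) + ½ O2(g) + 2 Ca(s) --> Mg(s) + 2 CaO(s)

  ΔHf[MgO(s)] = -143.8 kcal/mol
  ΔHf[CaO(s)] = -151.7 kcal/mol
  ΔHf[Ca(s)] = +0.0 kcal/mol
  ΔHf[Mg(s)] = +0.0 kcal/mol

ΔH° = -159.6 kcal/mol

Products: 1·(+0.0) + 2·(-151.7) = -303.4
Reactants: 1·(-143.8) + 1/2·(+0.0) + 2·(+0.0) = -143.8
ΔH° = (-303.4) − (-143.8) = -159.6 kcal/mol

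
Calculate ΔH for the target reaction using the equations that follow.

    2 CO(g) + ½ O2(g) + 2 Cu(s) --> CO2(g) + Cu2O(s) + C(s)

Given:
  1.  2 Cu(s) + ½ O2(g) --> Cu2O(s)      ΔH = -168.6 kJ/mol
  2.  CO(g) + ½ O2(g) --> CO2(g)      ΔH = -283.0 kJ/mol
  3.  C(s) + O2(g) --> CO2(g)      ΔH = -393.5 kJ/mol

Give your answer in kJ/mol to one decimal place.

eq. 1 as written: -168.6 kJ/mol
eq. 2 × 2: (2)·(-283.0) = -566.0 kJ/mol
eq. 3 reversed: +393.5 kJ/mol
Combining the equations, ΔH = (1)·(-168.6) + (2)·(-283.0) + (-1)·(-393.5) = -341.1 kJ/mol

ΔH = -341.1 kJ/mol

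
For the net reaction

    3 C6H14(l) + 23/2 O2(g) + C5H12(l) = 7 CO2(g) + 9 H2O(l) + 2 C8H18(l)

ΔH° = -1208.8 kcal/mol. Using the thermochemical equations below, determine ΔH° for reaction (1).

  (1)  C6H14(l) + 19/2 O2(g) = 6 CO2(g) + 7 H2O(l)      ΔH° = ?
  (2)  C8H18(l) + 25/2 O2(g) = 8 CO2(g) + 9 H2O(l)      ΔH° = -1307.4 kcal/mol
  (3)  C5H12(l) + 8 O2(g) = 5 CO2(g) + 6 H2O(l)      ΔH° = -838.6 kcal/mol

ΔH° = -995.0 kcal/mol

(1) × 3: contributes 3·x
(2) reversed and × 2: (-2)·(-1307.4) = +2614.8 kcal/mol
(3) as written: -838.6 kcal/mol
-1208.8 = (+2614.8) + (-838.6) + 3·x
x = (-1208.8 − (+1776.2)) / (3) = -995.0 kcal/mol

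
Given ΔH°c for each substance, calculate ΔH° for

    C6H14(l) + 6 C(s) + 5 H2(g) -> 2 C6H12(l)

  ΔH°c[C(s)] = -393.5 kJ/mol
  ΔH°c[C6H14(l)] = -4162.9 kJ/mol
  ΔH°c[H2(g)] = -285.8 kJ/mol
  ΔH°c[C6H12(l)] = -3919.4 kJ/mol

ΔH° = -114.1 kJ/mol

With combustion enthalpies, reactants minus products:
= [1·(-4162.9) + 6·(-393.5) + 5·(-285.8)] − [2·(-3919.4)]
= -114.1 kJ/mol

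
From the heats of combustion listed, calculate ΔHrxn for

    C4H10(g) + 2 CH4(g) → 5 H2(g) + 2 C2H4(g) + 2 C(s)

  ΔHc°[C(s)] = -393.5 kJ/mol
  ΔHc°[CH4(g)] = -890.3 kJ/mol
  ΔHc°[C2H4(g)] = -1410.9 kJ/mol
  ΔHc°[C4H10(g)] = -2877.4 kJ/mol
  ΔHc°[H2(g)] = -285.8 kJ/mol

Using ΔH = Σ nΔHc°(reactants) − Σ nΔHc°(products):
= [1·(-2877.4) + 2·(-890.3)] − [5·(-285.8) + 2·(-1410.9) + 2·(-393.5)]
= 379.8 kJ/mol

ΔHrxn = 379.8 kJ/mol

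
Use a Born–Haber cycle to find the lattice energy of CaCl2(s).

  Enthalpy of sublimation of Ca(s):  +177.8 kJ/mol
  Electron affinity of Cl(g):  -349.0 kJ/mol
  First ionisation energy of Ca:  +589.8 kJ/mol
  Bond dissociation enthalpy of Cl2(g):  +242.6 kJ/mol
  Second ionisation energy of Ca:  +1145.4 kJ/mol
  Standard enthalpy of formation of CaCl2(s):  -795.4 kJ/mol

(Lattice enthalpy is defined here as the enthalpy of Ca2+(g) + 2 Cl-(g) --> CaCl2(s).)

ΔHf° = 1·ΔHsub + 1·(ΣIE) + 1·D(Cl2) + 2·EA + U
-795.4 = 1·(+177.8) + 1·(+1735.2) + 1·(+242.6) + 2·(-349.0) + U
U = -795.4 − (+1457.6) = -2253.0 kJ/mol

U = -2253.0 kJ/mol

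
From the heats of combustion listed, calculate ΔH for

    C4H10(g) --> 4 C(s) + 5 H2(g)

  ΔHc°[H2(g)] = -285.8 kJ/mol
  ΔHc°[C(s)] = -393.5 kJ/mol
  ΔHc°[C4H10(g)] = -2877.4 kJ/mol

ΔH = 125.6 kJ/mol

With combustion enthalpies, reactants minus products:
= [1·(-2877.4)] − [4·(-393.5) + 5·(-285.8)]
= 125.6 kJ/mol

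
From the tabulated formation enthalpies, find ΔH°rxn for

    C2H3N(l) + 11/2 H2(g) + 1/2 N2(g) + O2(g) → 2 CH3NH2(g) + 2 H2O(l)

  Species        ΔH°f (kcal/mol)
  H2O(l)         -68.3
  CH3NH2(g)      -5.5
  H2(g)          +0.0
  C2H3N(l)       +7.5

ΔH°rxn = -155.1 kcal/mol

ΔH°rxn = Σ nΔHf°(products) − Σ nΔHf°(reactants).
Products: 2·(-5.5) + 2·(-68.3) = -147.6
Reactants: 1·(+7.5) + 11/2·(+0.0) + 1/2·(+0.0) + 1·(+0.0) = +7.5
ΔH°rxn = (-147.6) − (+7.5) = -155.1 kcal/mol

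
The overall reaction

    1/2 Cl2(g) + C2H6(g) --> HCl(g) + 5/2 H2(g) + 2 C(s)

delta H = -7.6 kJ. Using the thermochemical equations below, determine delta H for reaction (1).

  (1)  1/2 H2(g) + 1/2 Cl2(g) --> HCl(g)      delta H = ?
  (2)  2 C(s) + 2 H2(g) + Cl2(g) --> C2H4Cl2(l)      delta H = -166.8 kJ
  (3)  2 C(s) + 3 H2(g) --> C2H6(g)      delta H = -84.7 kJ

(1) as written: contributes x
(2): not needed.
(3) reversed: +84.7 kJ
-7.6 = (+84.7) + x
x = (-7.6 − (+84.7)) / (1) = -92.3 kJ

delta H = -92.3 kJ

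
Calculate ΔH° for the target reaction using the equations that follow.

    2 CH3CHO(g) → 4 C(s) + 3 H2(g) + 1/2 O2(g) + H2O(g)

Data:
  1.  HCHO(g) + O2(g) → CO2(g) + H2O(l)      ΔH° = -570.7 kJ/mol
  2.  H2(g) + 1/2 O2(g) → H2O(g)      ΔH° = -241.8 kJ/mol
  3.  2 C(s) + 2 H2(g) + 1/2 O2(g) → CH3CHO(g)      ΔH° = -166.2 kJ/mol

eq. 1: not needed (H2O(l) appears nowhere else).
eq. 2 as written (H2O(g) already on the product side): -241.8 kJ/mol
eq. 3 reversed and × 2 (CH3CHO(g) must end up as a reactant; scale by 2 for the 2 CH3CHO(g)): (-2)·(-166.2) = +332.4 kJ/mol
Combining the equations, ΔH° = (1)·(-241.8) + (-2)·(-166.2) = 90.6 kJ/mol

ΔH° = 90.6 kJ/mol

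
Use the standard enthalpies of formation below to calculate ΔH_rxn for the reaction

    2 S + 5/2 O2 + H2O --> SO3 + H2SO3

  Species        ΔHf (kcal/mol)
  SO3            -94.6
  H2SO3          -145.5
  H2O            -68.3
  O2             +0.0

ΔH_rxn = -171.8 kcal/mol

Products: 1·(-94.6) + 1·(-145.5) = -240.1
Reactants: 2·(+0.0) + 5/2·(+0.0) + 1·(-68.3) = -68.3
ΔH_rxn = (-240.1) − (-68.3) = -171.8 kcal/mol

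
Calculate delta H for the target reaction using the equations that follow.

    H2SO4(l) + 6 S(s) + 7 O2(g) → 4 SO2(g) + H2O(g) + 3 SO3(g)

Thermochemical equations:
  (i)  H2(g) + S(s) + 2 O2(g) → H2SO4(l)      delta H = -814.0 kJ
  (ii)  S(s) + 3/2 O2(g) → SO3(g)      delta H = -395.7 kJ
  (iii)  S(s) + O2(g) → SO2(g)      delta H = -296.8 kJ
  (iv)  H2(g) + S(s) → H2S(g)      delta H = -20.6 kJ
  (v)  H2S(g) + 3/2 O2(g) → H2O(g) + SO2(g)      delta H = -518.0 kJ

delta H = -1802.1 kJ

(i) reversed (reverse to put H2SO4(l) on the reactant side): +814.0 kJ
(ii) × 3 (scale by 3 for the 3 SO3(g)): (3)·(-395.7) = -1187.1 kJ
(iii) × 3: (3)·(-296.8) = -890.4 kJ
(iv) as written: -20.6 kJ
(v) as written (H2O(g) already on the product side): -518.0 kJ
delta H = (-1)·(-814.0) + (3)·(-395.7) + (3)·(-296.8) + (1)·(-20.6) + (1)·(-518.0) = -1802.1 kJ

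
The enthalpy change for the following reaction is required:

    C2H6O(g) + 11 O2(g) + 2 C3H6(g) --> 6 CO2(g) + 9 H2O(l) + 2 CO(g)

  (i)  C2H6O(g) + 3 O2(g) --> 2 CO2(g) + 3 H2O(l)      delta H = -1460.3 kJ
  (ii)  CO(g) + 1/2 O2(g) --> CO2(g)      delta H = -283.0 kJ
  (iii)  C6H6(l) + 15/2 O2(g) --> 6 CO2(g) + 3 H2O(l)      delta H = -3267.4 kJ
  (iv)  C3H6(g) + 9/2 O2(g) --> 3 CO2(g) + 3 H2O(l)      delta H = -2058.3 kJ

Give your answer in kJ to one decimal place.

(i) as written: -1460.3 kJ
(ii) reversed and × 2: (-2)·(-283.0) = +566.0 kJ
(iii): not needed.
(iv) × 2: (2)·(-2058.3) = -4116.6 kJ
Since enthalpy is a state function, delta H = (-1460.3) + (+566.0) + (-4116.6) = -5010.9 kJ

delta H = -5010.9 kJ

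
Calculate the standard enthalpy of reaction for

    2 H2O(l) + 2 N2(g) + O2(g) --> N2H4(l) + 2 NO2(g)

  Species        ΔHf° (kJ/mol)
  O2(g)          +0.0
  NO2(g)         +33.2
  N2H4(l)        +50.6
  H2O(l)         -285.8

Products: 1·(+50.6) + 2·(+33.2) = +117.0
Reactants: 2·(-285.8) + 2·(+0.0) + 1·(+0.0) = -571.6
ΔH°rxn = (+117.0) − (-571.6) = 688.6 kJ/mol

ΔH°rxn = 688.6 kJ/mol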